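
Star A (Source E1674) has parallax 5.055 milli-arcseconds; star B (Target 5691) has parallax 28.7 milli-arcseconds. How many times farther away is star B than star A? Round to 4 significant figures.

0.1761

Since d = 1/p, d_B/d_A = p_A/p_B.
= 5.055 / 28.7 = 0.17613.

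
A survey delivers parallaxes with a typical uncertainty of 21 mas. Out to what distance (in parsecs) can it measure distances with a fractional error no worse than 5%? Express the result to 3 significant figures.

σ_d/d = σ_p/p, so the condition is σ_p/p ≤ 0.05, i.e. p ≥ σ_p/0.05.
p_min = 21/0.05 = 420 mas = 0.42 arcsec.
d_max = 1/p_min = 1/0.42 = 2.381 pc.

2.38 pc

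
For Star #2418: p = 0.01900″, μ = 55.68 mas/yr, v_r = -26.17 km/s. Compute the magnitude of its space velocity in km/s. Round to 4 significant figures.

29.63 km/s

d = 1/p = 1/0.01900″ = 52.632 pc.
μ = 55.68 mas/yr = 0.05568 ″/yr.
v_t = 4.740 μ d = 4.740 × 0.05568 × 52.632 = 13.891 km/s.
v = √(v_r² + v_t²) = √((-26.17)² + 13.891²) = √877.829 = 29.628 km/s.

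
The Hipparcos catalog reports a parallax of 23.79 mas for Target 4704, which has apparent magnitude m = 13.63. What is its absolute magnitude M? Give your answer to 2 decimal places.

d = 1/p = 1/0.02379″ = 42.034 pc.
m − M = 5 log₁₀(42.034) − 5 = 8.1180 − 5 = 3.1180.
M = m − (m − M) = 13.63 − 3.1180 = 10.51.

M = 10.51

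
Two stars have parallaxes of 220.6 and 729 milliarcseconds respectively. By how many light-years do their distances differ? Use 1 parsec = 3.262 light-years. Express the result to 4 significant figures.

10.31 ly

d_A = 1/0.2206″ = 4.5331 pc; d_B = 1/0.7290″ = 1.3717 pc.
|d_B − d_A| = |1.3717 − 4.5331| = 3.1614 pc = 3.1614 × 3.262 ly = 10.312 ly.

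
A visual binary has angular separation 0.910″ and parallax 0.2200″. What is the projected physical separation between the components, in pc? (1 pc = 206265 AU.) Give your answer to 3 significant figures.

2.01 × 10^-5 pc

d = 1/p = 1/0.2200″ = 4.5455 pc.
At distance d (pc), an angle of θ arcsec spans θ·d AU: s = 0.910 × 4.5455 = 4.1364 AU.
= 4.1364 / 206265 = 2.0054 × 10^-5 pc.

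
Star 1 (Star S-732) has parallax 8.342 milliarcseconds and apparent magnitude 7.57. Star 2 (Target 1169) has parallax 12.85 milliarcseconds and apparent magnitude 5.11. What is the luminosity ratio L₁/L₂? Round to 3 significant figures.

L₁/L₂ = 0.246

d₁ = 1/p₁ = 1/0.008342″ = 119.88 pc; d₂ = 1/p₂ = 1/0.01285″ = 77.821 pc.
M₁ = m₁ − 5 log₁₀ d₁ + 5 = 7.57 − 10.3937 + 5 = 2.1763.
M₂ = 5.11 − 9.4555 + 5 = 0.6545.
L₁/L₂ = 10^(0.4(M₂ − M₁)) = 10^(0.4 × (-1.5218)) = 10^(-0.60872) = 0.2462.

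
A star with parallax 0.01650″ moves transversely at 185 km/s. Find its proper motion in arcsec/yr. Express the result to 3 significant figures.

0.644 arcsec/yr

d = 1/p = 1/0.01650″ = 60.606 pc.
μ = v_t / (4.74 d) = 185 / (4.74 × 60.606) = 185 / 287.27 = 0.64399 ″/yr.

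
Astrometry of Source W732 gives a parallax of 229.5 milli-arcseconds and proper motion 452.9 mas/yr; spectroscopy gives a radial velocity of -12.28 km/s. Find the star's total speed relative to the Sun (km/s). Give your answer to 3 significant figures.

d = 1/p = 1/0.2295″ = 4.3573 pc.
μ = 452.9 mas/yr = 0.4529 ″/yr.
v_t = 4.740 μ d = 4.740 × 0.4529 × 4.3573 = 9.354 km/s.
v = √(v_r² + v_t²) = √((-12.28)² + 9.354²) = √238.296 = 15.437 km/s.

15.4 km/s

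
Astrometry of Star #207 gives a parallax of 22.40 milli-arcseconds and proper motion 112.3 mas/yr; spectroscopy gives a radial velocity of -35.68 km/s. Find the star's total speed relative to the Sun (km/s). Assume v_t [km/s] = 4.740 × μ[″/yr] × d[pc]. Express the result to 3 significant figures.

42.9 km/s

d = 1/p = 1/0.02240″ = 44.643 pc.
μ = 112.3 mas/yr = 0.1123 ″/yr.
v_t = 4.740 μ d = 4.740 × 0.1123 × 44.643 = 23.764 km/s.
v = √(v_r² + v_t²) = √((-35.68)² + 23.764²) = √1837.79 = 42.869 km/s.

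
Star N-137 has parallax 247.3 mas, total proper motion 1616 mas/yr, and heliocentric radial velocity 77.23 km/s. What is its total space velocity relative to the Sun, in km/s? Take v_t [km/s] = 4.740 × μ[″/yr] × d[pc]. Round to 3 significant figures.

83.2 km/s

d = 1/p = 1/0.2473″ = 4.0437 pc.
μ = 1616 mas/yr = 1.616 ″/yr.
v_t = 4.740 μ d = 4.740 × 1.616 × 4.0437 = 30.974 km/s.
v = √(v_r² + v_t²) = √(77.23² + 30.974²) = √6923.86 = 83.21 km/s.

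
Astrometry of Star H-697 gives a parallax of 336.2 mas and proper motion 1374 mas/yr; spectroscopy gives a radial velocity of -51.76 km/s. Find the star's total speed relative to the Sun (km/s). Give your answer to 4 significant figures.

d = 1/p = 1/0.3362″ = 2.9744 pc.
μ = 1374 mas/yr = 1.374 ″/yr.
v_t = 4.740 μ d = 4.740 × 1.374 × 2.9744 = 19.372 km/s.
v = √(v_r² + v_t²) = √((-51.76)² + 19.372²) = √3054.37 = 55.266 km/s.

55.27 km/s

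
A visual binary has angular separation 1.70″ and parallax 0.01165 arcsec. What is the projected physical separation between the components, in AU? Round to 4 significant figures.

d = 1/p = 1/0.01165″ = 85.837 pc.
At distance d (pc), an angle of θ arcsec spans θ·d AU: s = 1.70 × 85.837 = 145.92 AU.

145.9 AU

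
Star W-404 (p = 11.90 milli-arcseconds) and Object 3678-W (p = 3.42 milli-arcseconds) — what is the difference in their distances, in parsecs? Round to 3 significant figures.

d_A = 1/0.01190″ = 84.034 pc; d_B = 1/0.003420″ = 292.4 pc.
|d_B − d_A| = |292.4 − 84.034| = 208.37 pc.

208 pc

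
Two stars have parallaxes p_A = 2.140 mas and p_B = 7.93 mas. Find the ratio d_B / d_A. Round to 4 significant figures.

Since d = 1/p, d_B/d_A = p_A/p_B.
= 2.140 / 7.93 = 0.26986.

0.2699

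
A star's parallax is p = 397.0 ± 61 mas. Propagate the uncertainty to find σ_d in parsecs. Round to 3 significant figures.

0.387 pc

d = 1/p, so σ_d = σ_p / p².
σ_d = 0.0610 / (0.3970)² = 0.0610 / 0.15761 = 0.38703 pc.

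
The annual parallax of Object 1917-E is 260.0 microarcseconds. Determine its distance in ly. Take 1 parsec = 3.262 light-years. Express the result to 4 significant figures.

p = 260.0 microarcseconds = 0.0002600 arcsec.
d = 1/p = 1/0.0002600 = 3846.2 pc.
In light-years: 3846.2 × 3.262 = 12546 ly.

12550 ly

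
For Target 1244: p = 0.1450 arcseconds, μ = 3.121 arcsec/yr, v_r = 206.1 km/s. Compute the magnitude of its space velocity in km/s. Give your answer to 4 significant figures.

d = 1/p = 1/0.1450″ = 6.8966 pc.
v_t = 4.740 μ d = 4.740 × 3.121 × 6.8966 = 102.03 km/s.
v = √(v_r² + v_t²) = √(206.1² + 102.03²) = √52887.3 = 229.97 km/s.

230.0 km/s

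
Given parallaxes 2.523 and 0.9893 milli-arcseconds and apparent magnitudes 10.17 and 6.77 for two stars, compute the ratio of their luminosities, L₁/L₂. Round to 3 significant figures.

L₁/L₂ = 0.00671

d₁ = 1/p₁ = 1/0.002523″ = 396.35 pc; d₂ = 1/p₂ = 1/0.0009893″ = 1010.8 pc.
M₁ = m₁ − 5 log₁₀ d₁ + 5 = 10.17 − 12.9904 + 5 = 2.1796.
M₂ = 6.77 − 15.0233 + 5 = -3.2533.
L₁/L₂ = 10^(0.4(M₂ − M₁)) = 10^(0.4 × (-5.4329)) = 10^(-2.17316) = 0.0067118.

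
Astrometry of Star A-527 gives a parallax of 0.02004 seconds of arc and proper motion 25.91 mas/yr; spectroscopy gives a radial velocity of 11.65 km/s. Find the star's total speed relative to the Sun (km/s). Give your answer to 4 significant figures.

13.16 km/s

d = 1/p = 1/0.02004″ = 49.9 pc.
μ = 25.91 mas/yr = 0.02591 ″/yr.
v_t = 4.740 μ d = 4.740 × 0.02591 × 49.9 = 6.1284 km/s.
v = √(v_r² + v_t²) = √(11.65² + 6.1284²) = √173.28 = 13.164 km/s.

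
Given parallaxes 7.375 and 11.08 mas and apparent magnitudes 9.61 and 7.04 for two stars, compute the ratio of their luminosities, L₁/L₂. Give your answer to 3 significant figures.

L₁/L₂ = 0.212

d₁ = 1/p₁ = 1/0.007375″ = 135.59 pc; d₂ = 1/p₂ = 1/0.01108″ = 90.253 pc.
M₁ = m₁ − 5 log₁₀ d₁ + 5 = 9.61 − 10.6611 + 5 = 3.9489.
M₂ = 7.04 − 9.7773 + 5 = 2.2627.
L₁/L₂ = 10^(0.4(M₂ − M₁)) = 10^(0.4 × (-1.6862)) = 10^(-0.67448) = 0.2116.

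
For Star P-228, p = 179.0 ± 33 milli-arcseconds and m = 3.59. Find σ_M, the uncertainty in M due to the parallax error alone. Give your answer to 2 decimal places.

σ_M = 0.40 mag

M = m − 5 log₁₀ d + 5 = m + 5 log₁₀ p + 5, so ∂M/∂p = 5/(p ln 10).
σ_M = (5/ln 10) · (σ_p/p) = 2.1715 × 33/179.0 = 2.1715 × 0.18436 = 0.40034.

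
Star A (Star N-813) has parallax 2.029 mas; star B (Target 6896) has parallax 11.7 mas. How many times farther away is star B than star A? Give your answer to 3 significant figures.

0.173

Since d = 1/p, d_B/d_A = p_A/p_B.
= 2.029 / 11.7 = 0.17342.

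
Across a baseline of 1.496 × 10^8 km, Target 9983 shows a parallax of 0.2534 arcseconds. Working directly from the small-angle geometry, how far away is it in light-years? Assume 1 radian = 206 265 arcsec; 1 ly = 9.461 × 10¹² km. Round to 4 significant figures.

12.87 ly

θ = 0.2534″ = 0.2534/206265 = 1.2285 × 10^-6 rad.
d = B/θ = (1.496 × 10^8) / (1.2285 × 10^-6) = 1.2177 × 10^14 km = (1.2177 × 10^14) / (9.461 × 10^12) ly = 12.871 ly.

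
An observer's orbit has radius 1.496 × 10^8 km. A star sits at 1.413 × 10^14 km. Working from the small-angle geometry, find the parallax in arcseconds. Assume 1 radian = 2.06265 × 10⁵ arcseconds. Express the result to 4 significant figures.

θ ≈ B/d = (1.496 × 10^8) / (1.413 × 10^14) = 1.0587 × 10^-6 rad.
In arcseconds: 1.0587 × 10^-6 × 206265 = 0.21837″.

0.2184 arcsec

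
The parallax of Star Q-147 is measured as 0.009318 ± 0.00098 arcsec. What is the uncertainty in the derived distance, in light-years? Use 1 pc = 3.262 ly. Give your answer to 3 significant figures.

d = 1/p, so σ_d = σ_p / p².
σ_d = 0.000980 / (0.009318)² = 0.000980 / 0.000086825 = 11.287 pc = 11.287 × 3.262 ly = 36.818 ly.

36.8 ly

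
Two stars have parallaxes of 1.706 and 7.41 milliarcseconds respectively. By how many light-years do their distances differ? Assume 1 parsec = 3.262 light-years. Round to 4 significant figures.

1472 ly

d_A = 1/0.001706″ = 586.17 pc; d_B = 1/0.007410″ = 134.95 pc.
|d_B − d_A| = |134.95 − 586.17| = 451.22 pc = 451.22 × 3.262 ly = 1471.9 ly.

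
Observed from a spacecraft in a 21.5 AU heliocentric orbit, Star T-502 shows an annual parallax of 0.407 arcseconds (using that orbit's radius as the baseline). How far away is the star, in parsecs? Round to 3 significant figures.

52.8 pc

With baseline B (in AU) and parallax p (in arcsec), d = B/p parsecs.
d = 21.5 / 0.407 = 52.826 pc.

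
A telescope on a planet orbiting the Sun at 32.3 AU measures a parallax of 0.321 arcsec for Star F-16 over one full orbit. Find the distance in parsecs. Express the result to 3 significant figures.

101 pc

With baseline B (in AU) and parallax p (in arcsec), d = B/p parsecs.
d = 32.3 / 0.321 = 100.62 pc.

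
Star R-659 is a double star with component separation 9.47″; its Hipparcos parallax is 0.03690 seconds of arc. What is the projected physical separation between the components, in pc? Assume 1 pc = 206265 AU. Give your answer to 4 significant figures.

0.001244 pc

d = 1/p = 1/0.03690″ = 27.1 pc.
At distance d (pc), an angle of θ arcsec spans θ·d AU: s = 9.47 × 27.1 = 256.64 AU.
= 256.64 / 206265 = 0.0012442 pc.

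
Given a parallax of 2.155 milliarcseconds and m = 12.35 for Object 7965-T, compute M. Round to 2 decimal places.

d = 1/p = 1/0.002155″ = 464.04 pc.
m − M = 5 log₁₀(464.04) − 5 = 13.3328 − 5 = 8.3328.
M = m − (m − M) = 12.35 − 8.3328 = 4.02.

M = 4.02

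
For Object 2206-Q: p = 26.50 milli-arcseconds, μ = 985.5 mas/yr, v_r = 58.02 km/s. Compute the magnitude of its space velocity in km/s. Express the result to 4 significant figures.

d = 1/p = 1/0.02650″ = 37.736 pc.
μ = 985.5 mas/yr = 0.9855 ″/yr.
v_t = 4.740 μ d = 4.740 × 0.9855 × 37.736 = 176.28 km/s.
v = √(v_r² + v_t²) = √(58.02² + 176.28²) = √34441 = 185.58 km/s.

185.6 km/s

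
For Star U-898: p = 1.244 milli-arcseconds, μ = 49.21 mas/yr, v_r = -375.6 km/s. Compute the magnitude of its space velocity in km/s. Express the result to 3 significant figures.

420 km/s

d = 1/p = 1/0.001244″ = 803.86 pc.
μ = 49.21 mas/yr = 0.04921 ″/yr.
v_t = 4.740 μ d = 4.740 × 0.04921 × 803.86 = 187.5 km/s.
v = √(v_r² + v_t²) = √((-375.6)² + 187.5²) = √176232 = 419.8 km/s.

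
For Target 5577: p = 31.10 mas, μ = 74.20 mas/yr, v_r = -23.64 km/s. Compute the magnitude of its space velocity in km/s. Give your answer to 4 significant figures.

26.21 km/s

d = 1/p = 1/0.03110″ = 32.154 pc.
μ = 74.20 mas/yr = 0.07420 ″/yr.
v_t = 4.740 μ d = 4.740 × 0.07420 × 32.154 = 11.309 km/s.
v = √(v_r² + v_t²) = √((-23.64)² + 11.309²) = √686.743 = 26.206 km/s.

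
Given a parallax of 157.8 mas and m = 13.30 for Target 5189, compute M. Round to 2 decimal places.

M = 14.29

d = 1/p = 1/0.1578″ = 6.3371 pc.
m − M = 5 log₁₀(6.3371) − 5 = 4.0095 − 5 = -0.9905.
M = m − (m − M) = 13.30 − (-0.9905) = 14.29.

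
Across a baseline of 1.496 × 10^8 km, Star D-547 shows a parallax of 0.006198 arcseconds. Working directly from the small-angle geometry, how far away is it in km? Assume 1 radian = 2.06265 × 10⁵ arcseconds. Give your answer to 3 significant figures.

θ = 0.006198″ = 0.006198/206265 = 3.0049 × 10^-8 rad.
d = B/θ = (1.496 × 10^8) / (3.0049 × 10^-8) = 4.9785 × 10^15 km.

4.98 × 10^15 km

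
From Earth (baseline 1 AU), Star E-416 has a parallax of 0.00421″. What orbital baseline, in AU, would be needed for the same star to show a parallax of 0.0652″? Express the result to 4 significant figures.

15.49 AU

Parallax scales linearly with baseline: p ∝ B, so B = p_target / p_Earth × 1 AU.
B = 0.0652 / 0.00421 = 15.487 AU.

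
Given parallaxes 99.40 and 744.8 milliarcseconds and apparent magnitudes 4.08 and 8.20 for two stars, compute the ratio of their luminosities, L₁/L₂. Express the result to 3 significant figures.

L₁/L₂ = 2500

d₁ = 1/p₁ = 1/0.09940″ = 10.06 pc; d₂ = 1/p₂ = 1/0.7448″ = 1.3426 pc.
M₁ = m₁ − 5 log₁₀ d₁ + 5 = 4.08 − 5.0130 + 5 = 4.0670.
M₂ = 8.20 − 0.6397 + 5 = 12.5603.
L₁/L₂ = 10^(0.4(M₂ − M₁)) = 10^(0.4 × 8.4933) = 10^3.39732 = 2496.4.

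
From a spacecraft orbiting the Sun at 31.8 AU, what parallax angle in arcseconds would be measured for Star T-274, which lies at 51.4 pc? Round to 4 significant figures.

p (arcsec) = B (AU) / d (pc).
p = 31.8 / 51.4 = 0.61868 arcsec.

0.6187 arcsec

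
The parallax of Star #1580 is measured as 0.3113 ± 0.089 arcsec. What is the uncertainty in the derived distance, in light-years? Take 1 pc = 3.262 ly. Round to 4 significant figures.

d = 1/p, so σ_d = σ_p / p².
σ_d = 0.0890 / (0.3113)² = 0.0890 / 0.096908 = 0.9184 pc = 0.9184 × 3.262 ly = 2.9958 ly.

2.996 ly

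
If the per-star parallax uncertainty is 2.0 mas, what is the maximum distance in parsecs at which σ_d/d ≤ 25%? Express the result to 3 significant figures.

125 pc

σ_d/d = σ_p/p, so the condition is σ_p/p ≤ 0.25, i.e. p ≥ σ_p/0.25.
p_min = 2.0/0.25 = 8 mas = 0.008 arcsec.
d_max = 1/p_min = 1/0.008 = 125 pc.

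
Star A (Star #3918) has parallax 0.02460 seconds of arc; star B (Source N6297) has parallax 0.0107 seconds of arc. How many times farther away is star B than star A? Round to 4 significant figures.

Since d = 1/p, d_B/d_A = p_A/p_B.
= 0.02460 / 0.0107 = 2.2991.

2.299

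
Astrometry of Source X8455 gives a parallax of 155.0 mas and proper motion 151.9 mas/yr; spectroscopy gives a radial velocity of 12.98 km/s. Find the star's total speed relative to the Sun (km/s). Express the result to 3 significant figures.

13.8 km/s

d = 1/p = 1/0.1550″ = 6.4516 pc.
μ = 151.9 mas/yr = 0.1519 ″/yr.
v_t = 4.740 μ d = 4.740 × 0.1519 × 6.4516 = 4.6452 km/s.
v = √(v_r² + v_t²) = √(12.98² + 4.6452²) = √190.058 = 13.786 km/s.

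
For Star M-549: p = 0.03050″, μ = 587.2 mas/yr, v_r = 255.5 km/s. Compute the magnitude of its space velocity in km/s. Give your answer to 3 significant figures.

271 km/s

d = 1/p = 1/0.03050″ = 32.787 pc.
μ = 587.2 mas/yr = 0.5872 ″/yr.
v_t = 4.740 μ d = 4.740 × 0.5872 × 32.787 = 91.257 km/s.
v = √(v_r² + v_t²) = √(255.5² + 91.257²) = √73608.1 = 271.31 km/s.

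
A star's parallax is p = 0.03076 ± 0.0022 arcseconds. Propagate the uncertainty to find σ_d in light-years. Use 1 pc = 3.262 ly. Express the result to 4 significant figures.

d = 1/p, so σ_d = σ_p / p².
σ_d = 0.00220 / (0.03076)² = 0.00220 / 0.00094618 = 2.3251 pc = 2.3251 × 3.262 ly = 7.5845 ly.

7.585 ly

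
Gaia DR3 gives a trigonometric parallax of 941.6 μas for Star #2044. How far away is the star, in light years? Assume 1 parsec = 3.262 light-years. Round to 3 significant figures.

p = 941.6 μas = 0.0009416 arcsec.
d = 1/p = 1/0.0009416 = 1062 pc.
In light-years: 1062 × 3.262 = 3464.2 ly.

3460 light years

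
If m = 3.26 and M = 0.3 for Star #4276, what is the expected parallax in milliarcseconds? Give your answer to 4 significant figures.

m − M = 3.26 − 0.3 = 2.96.
d = 10^((m−M)/5 + 1) = 10^1.592 = 39.084 pc.
p = 1/d = 1/39.084 = 0.025586 arcsec = 25.586 mas.

25.59 mas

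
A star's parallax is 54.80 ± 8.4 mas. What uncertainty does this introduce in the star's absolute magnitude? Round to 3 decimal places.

σ_M = 0.333 mag

M = m − 5 log₁₀ d + 5 = m + 5 log₁₀ p + 5, so ∂M/∂p = 5/(p ln 10).
σ_M = (5/ln 10) · (σ_p/p) = 2.1715 × 8.4/54.80 = 2.1715 × 0.15328 = 0.33285.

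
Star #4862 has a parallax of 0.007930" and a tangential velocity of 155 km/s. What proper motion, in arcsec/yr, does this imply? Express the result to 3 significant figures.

d = 1/p = 1/0.007930″ = 126.1 pc.
μ = v_t / (4.74 d) = 155 / (4.74 × 126.1) = 155 / 597.71 = 0.25932 ″/yr.

0.259 arcsec/yr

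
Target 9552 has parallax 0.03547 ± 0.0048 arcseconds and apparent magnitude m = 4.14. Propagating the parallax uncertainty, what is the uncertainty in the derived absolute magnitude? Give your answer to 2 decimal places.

M = m − 5 log₁₀ d + 5 = m + 5 log₁₀ p + 5, so ∂M/∂p = 5/(p ln 10).
σ_M = (5/ln 10) · (σ_p/p) = 2.1715 × 0.0048/0.03547 = 2.1715 × 0.13533 = 0.29387.

σ_M = 0.29 mag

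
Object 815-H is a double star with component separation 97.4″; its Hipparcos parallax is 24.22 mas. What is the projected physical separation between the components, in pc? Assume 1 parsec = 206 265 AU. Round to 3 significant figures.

0.0195 pc

d = 1/p = 1/0.02422″ = 41.288 pc.
At distance d (pc), an angle of θ arcsec spans θ·d AU: s = 97.4 × 41.288 = 4021.5 AU.
= 4021.5 / 206265 = 0.019497 pc.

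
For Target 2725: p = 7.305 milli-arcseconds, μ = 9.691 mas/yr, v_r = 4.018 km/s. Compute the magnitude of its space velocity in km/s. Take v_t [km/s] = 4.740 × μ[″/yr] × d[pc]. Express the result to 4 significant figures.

d = 1/p = 1/0.007305″ = 136.89 pc.
μ = 9.691 mas/yr = 0.009691 ″/yr.
v_t = 4.740 μ d = 4.740 × 0.009691 × 136.89 = 6.2881 km/s.
v = √(v_r² + v_t²) = √(4.018² + 6.2881²) = √55.6845 = 7.4622 km/s.

7.462 km/s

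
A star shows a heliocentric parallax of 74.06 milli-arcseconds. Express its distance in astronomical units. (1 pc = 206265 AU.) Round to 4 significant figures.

2.785 × 10^6 AU

p = 74.06 milli-arcseconds = 0.07406 arcsec.
d = 1/p = 1/0.07406 = 13.503 pc.
In AU: 13.503 × 206265 = 2.7852 × 10^6 AU.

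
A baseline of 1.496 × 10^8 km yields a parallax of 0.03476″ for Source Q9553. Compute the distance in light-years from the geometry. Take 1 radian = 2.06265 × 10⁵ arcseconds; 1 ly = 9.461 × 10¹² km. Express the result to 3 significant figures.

93.8 ly

θ = 0.03476″ = 0.03476/206265 = 1.6852 × 10^-7 rad.
d = B/θ = (1.496 × 10^8) / (1.6852 × 10^-7) = 8.8773 × 10^14 km = (8.8773 × 10^14) / (9.461 × 10^12) ly = 93.83 ly.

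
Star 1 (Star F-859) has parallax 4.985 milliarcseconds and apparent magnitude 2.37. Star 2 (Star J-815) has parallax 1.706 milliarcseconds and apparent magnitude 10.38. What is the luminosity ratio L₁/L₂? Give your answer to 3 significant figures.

L₁/L₂ = 187

d₁ = 1/p₁ = 1/0.004985″ = 200.6 pc; d₂ = 1/p₂ = 1/0.001706″ = 586.17 pc.
M₁ = m₁ − 5 log₁₀ d₁ + 5 = 2.37 − 11.5117 + 5 = -4.1417.
M₂ = 10.38 − 13.8401 + 5 = 1.5399.
L₁/L₂ = 10^(0.4(M₂ − M₁)) = 10^(0.4 × 5.6816) = 10^2.27264 = 187.34.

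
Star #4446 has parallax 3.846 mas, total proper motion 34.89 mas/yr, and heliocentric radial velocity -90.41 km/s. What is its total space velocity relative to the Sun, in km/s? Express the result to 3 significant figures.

100 km/s

d = 1/p = 1/0.003846″ = 260.01 pc.
μ = 34.89 mas/yr = 0.03489 ″/yr.
v_t = 4.740 μ d = 4.740 × 0.03489 × 260.01 = 43 km/s.
v = √(v_r² + v_t²) = √((-90.41)² + 43²) = √10023 = 100.11 km/s.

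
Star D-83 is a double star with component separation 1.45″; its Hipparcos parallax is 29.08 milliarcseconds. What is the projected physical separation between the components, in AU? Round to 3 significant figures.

d = 1/p = 1/0.02908″ = 34.388 pc.
At distance d (pc), an angle of θ arcsec spans θ·d AU: s = 1.45 × 34.388 = 49.863 AU.

49.9 AU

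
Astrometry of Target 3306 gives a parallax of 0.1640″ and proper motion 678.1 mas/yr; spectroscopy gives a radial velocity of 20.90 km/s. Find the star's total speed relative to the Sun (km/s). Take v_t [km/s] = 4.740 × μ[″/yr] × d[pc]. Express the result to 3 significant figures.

d = 1/p = 1/0.1640″ = 6.0976 pc.
μ = 678.1 mas/yr = 0.6781 ″/yr.
v_t = 4.740 μ d = 4.740 × 0.6781 × 6.0976 = 19.599 km/s.
v = √(v_r² + v_t²) = √(20.90² + 19.599²) = √820.931 = 28.652 km/s.

28.7 km/s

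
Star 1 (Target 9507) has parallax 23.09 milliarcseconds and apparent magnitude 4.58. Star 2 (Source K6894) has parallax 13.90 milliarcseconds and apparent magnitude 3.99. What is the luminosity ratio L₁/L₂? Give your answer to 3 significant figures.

L₁/L₂ = 0.210

d₁ = 1/p₁ = 1/0.02309″ = 43.309 pc; d₂ = 1/p₂ = 1/0.01390″ = 71.942 pc.
M₁ = m₁ − 5 log₁₀ d₁ + 5 = 4.58 − 8.1829 + 5 = 1.3971.
M₂ = 3.99 − 9.2849 + 5 = -0.2949.
L₁/L₂ = 10^(0.4(M₂ − M₁)) = 10^(0.4 × (-1.6920)) = 10^(-0.67680) = 0.21047.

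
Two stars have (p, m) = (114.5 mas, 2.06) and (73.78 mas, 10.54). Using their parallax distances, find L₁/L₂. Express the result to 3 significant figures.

L₁/L₂ = 1020

d₁ = 1/p₁ = 1/0.1145″ = 8.7336 pc; d₂ = 1/p₂ = 1/0.07378″ = 13.554 pc.
M₁ = m₁ − 5 log₁₀ d₁ + 5 = 2.06 − 4.7060 + 5 = 2.3540.
M₂ = 10.54 − 5.6603 + 5 = 9.8797.
L₁/L₂ = 10^(0.4(M₂ − M₁)) = 10^(0.4 × 7.5257) = 10^3.01028 = 1024.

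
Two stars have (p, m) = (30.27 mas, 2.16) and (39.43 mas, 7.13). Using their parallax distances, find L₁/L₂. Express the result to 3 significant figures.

d₁ = 1/p₁ = 1/0.03027″ = 33.036 pc; d₂ = 1/p₂ = 1/0.03943″ = 25.361 pc.
M₁ = m₁ − 5 log₁₀ d₁ + 5 = 2.16 − 7.5949 + 5 = -0.4349.
M₂ = 7.13 − 7.0208 + 5 = 5.1092.
L₁/L₂ = 10^(0.4(M₂ − M₁)) = 10^(0.4 × 5.5441) = 10^2.21764 = 165.06.

L₁/L₂ = 165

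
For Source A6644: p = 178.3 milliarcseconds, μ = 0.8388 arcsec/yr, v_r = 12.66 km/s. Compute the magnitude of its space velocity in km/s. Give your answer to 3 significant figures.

25.6 km/s

d = 1/p = 1/0.1783″ = 5.6085 pc.
v_t = 4.740 μ d = 4.740 × 0.8388 × 5.6085 = 22.299 km/s.
v = √(v_r² + v_t²) = √(12.66² + 22.299²) = √657.521 = 25.642 km/s.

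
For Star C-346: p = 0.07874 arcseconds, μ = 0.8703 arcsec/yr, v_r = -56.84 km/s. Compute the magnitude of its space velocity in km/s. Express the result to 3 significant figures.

d = 1/p = 1/0.07874″ = 12.7 pc.
v_t = 4.740 μ d = 4.740 × 0.8703 × 12.7 = 52.39 km/s.
v = √(v_r² + v_t²) = √((-56.84)² + 52.39²) = √5975.5 = 77.301 km/s.

77.3 km/s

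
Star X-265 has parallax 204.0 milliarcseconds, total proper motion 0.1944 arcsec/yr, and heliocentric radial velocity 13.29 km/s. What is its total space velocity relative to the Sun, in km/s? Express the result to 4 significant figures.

d = 1/p = 1/0.2040″ = 4.902 pc.
v_t = 4.740 μ d = 4.740 × 0.1944 × 4.902 = 4.517 km/s.
v = √(v_r² + v_t²) = √(13.29² + 4.517²) = √197.027 = 14.037 km/s.

14.04 km/s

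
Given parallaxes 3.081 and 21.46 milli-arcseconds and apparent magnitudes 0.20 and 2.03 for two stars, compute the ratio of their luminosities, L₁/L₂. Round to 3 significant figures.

d₁ = 1/p₁ = 1/0.003081″ = 324.57 pc; d₂ = 1/p₂ = 1/0.02146″ = 46.598 pc.
M₁ = m₁ − 5 log₁₀ d₁ + 5 = 0.20 − 12.5565 + 5 = -7.3565.
M₂ = 2.03 − 8.3418 + 5 = -1.3118.
L₁/L₂ = 10^(0.4(M₂ − M₁)) = 10^(0.4 × 6.0447) = 10^2.41788 = 261.75.

L₁/L₂ = 262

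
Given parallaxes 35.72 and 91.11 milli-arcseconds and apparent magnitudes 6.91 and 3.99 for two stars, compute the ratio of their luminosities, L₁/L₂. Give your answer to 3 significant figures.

d₁ = 1/p₁ = 1/0.03572″ = 27.996 pc; d₂ = 1/p₂ = 1/0.09111″ = 10.976 pc.
M₁ = m₁ − 5 log₁₀ d₁ + 5 = 6.91 − 7.2355 + 5 = 4.6745.
M₂ = 3.99 − 5.2022 + 5 = 3.7878.
L₁/L₂ = 10^(0.4(M₂ − M₁)) = 10^(0.4 × (-0.8867)) = 10^(-0.35468) = 0.4419.

L₁/L₂ = 0.442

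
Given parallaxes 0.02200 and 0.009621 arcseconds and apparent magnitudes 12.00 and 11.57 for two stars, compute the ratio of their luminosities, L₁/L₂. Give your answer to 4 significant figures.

d₁ = 1/p₁ = 1/0.02200″ = 45.455 pc; d₂ = 1/p₂ = 1/0.009621″ = 103.94 pc.
M₁ = m₁ − 5 log₁₀ d₁ + 5 = 12.00 − 8.2879 + 5 = 8.7121.
M₂ = 11.57 − 10.0839 + 5 = 6.4861.
L₁/L₂ = 10^(0.4(M₂ − M₁)) = 10^(0.4 × (-2.2260)) = 10^(-0.89040) = 0.12871.

L₁/L₂ = 0.1287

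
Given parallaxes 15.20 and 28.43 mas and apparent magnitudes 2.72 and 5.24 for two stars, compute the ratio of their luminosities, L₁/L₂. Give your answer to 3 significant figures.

L₁/L₂ = 35.6

d₁ = 1/p₁ = 1/0.01520″ = 65.789 pc; d₂ = 1/p₂ = 1/0.02843″ = 35.174 pc.
M₁ = m₁ − 5 log₁₀ d₁ + 5 = 2.72 − 9.0908 + 5 = -1.3708.
M₂ = 5.24 − 7.7311 + 5 = 2.5089.
L₁/L₂ = 10^(0.4(M₂ − M₁)) = 10^(0.4 × 3.8797) = 10^1.55188 = 35.635.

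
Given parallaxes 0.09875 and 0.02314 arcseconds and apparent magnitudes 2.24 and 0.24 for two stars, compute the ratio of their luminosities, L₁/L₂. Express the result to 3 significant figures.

d₁ = 1/p₁ = 1/0.09875″ = 10.127 pc; d₂ = 1/p₂ = 1/0.02314″ = 43.215 pc.
M₁ = m₁ − 5 log₁₀ d₁ + 5 = 2.24 − 5.0274 + 5 = 2.2126.
M₂ = 0.24 − 8.1782 + 5 = -2.9382.
L₁/L₂ = 10^(0.4(M₂ − M₁)) = 10^(0.4 × (-5.1508)) = 10^(-2.06032) = 0.0087032.

L₁/L₂ = 0.00870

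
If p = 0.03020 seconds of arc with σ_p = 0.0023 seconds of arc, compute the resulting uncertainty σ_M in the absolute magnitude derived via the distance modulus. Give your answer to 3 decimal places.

M = m − 5 log₁₀ d + 5 = m + 5 log₁₀ p + 5, so ∂M/∂p = 5/(p ln 10).
σ_M = (5/ln 10) · (σ_p/p) = 2.1715 × 0.0023/0.03020 = 2.1715 × 0.076159 = 0.16538.

σ_M = 0.165 mag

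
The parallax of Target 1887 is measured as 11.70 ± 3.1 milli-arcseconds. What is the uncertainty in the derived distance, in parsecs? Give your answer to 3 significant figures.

d = 1/p, so σ_d = σ_p / p².
σ_d = 0.00310 / (0.01170)² = 0.00310 / 0.00013689 = 22.646 pc.

22.6 pc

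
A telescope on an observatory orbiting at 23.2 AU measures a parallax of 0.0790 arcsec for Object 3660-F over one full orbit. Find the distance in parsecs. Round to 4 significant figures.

With baseline B (in AU) and parallax p (in arcsec), d = B/p parsecs.
d = 23.2 / 0.0790 = 293.67 pc.

293.7 pc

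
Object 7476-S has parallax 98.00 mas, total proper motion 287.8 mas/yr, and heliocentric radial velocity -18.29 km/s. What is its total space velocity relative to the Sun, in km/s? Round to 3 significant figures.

d = 1/p = 1/0.09800″ = 10.204 pc.
μ = 287.8 mas/yr = 0.2878 ″/yr.
v_t = 4.740 μ d = 4.740 × 0.2878 × 10.204 = 13.92 km/s.
v = √(v_r² + v_t²) = √((-18.29)² + 13.92²) = √528.291 = 22.985 km/s.

23.0 km/s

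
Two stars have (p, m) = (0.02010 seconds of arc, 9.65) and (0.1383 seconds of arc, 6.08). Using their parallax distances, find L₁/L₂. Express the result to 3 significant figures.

L₁/L₂ = 1.77

d₁ = 1/p₁ = 1/0.02010″ = 49.751 pc; d₂ = 1/p₂ = 1/0.1383″ = 7.2307 pc.
M₁ = m₁ − 5 log₁₀ d₁ + 5 = 9.65 − 8.4840 + 5 = 6.1660.
M₂ = 6.08 − 4.2959 + 5 = 6.7841.
L₁/L₂ = 10^(0.4(M₂ − M₁)) = 10^(0.4 × 0.6181) = 10^0.24724 = 1.767.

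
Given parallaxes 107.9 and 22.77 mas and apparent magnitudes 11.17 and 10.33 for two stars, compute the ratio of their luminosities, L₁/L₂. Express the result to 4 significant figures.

d₁ = 1/p₁ = 1/0.1079″ = 9.2678 pc; d₂ = 1/p₂ = 1/0.02277″ = 43.917 pc.
M₁ = m₁ − 5 log₁₀ d₁ + 5 = 11.17 − 4.8349 + 5 = 11.3351.
M₂ = 10.33 − 8.2132 + 5 = 7.1168.
L₁/L₂ = 10^(0.4(M₂ − M₁)) = 10^(0.4 × (-4.2183)) = 10^(-1.68732) = 0.020544.

L₁/L₂ = 0.02054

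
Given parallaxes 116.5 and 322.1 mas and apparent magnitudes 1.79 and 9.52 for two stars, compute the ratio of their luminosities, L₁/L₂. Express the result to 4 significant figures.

d₁ = 1/p₁ = 1/0.1165″ = 8.5837 pc; d₂ = 1/p₂ = 1/0.3221″ = 3.1046 pc.
M₁ = m₁ − 5 log₁₀ d₁ + 5 = 1.79 − 4.6684 + 5 = 2.1216.
M₂ = 9.52 − 2.4600 + 5 = 12.0600.
L₁/L₂ = 10^(0.4(M₂ − M₁)) = 10^(0.4 × 9.9384) = 10^3.97536 = 9448.4.

L₁/L₂ = 9448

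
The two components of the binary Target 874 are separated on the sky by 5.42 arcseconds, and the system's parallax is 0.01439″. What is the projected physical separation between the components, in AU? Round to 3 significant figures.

377 AU

d = 1/p = 1/0.01439″ = 69.493 pc.
At distance d (pc), an angle of θ arcsec spans θ·d AU: s = 5.42 × 69.493 = 376.65 AU.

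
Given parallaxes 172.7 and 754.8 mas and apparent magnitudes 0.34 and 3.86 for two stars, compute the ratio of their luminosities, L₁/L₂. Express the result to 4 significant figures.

L₁/L₂ = 488.7

d₁ = 1/p₁ = 1/0.1727″ = 5.7904 pc; d₂ = 1/p₂ = 1/0.7548″ = 1.3249 pc.
M₁ = m₁ − 5 log₁₀ d₁ + 5 = 0.34 − 3.8135 + 5 = 1.5265.
M₂ = 3.86 − 0.6109 + 5 = 8.2491.
L₁/L₂ = 10^(0.4(M₂ − M₁)) = 10^(0.4 × 6.7226) = 10^2.68904 = 488.7.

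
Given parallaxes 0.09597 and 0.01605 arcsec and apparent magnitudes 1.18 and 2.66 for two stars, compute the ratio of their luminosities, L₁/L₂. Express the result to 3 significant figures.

L₁/L₂ = 0.109

d₁ = 1/p₁ = 1/0.09597″ = 10.42 pc; d₂ = 1/p₂ = 1/0.01605″ = 62.305 pc.
M₁ = m₁ − 5 log₁₀ d₁ + 5 = 1.18 − 5.0893 + 5 = 1.0907.
M₂ = 2.66 − 8.9726 + 5 = -1.3126.
L₁/L₂ = 10^(0.4(M₂ − M₁)) = 10^(0.4 × (-2.4033)) = 10^(-0.96132) = 0.10932.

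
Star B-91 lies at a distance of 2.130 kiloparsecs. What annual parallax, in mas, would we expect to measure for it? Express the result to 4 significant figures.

0.4695 mas

d = 2.130 kpc = 2130 pc.
p = 1/d = 1/2130 = 0.00046948 arcsec.
= 0.00046948 × 1000 = 0.46948 mas.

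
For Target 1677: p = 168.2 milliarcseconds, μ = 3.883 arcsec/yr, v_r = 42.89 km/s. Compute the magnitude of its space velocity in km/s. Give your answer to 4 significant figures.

117.5 km/s

d = 1/p = 1/0.1682″ = 5.9453 pc.
v_t = 4.740 μ d = 4.740 × 3.883 × 5.9453 = 109.43 km/s.
v = √(v_r² + v_t²) = √(42.89² + 109.43²) = √13814.5 = 117.54 km/s.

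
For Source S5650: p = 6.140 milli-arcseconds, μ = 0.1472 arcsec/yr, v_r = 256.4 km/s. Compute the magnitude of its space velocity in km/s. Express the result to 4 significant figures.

d = 1/p = 1/0.006140″ = 162.87 pc.
v_t = 4.740 μ d = 4.740 × 0.1472 × 162.87 = 113.64 km/s.
v = √(v_r² + v_t²) = √(256.4² + 113.64²) = √78655 = 280.45 km/s.

280.5 km/s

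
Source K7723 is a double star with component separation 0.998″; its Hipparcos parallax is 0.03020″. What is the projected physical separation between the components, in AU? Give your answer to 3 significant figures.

d = 1/p = 1/0.03020″ = 33.113 pc.
At distance d (pc), an angle of θ arcsec spans θ·d AU: s = 0.998 × 33.113 = 33.047 AU.

33.0 AU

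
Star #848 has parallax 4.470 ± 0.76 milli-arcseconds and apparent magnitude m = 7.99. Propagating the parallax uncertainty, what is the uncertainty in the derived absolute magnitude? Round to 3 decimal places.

M = m − 5 log₁₀ d + 5 = m + 5 log₁₀ p + 5, so ∂M/∂p = 5/(p ln 10).
σ_M = (5/ln 10) · (σ_p/p) = 2.1715 × 0.76/4.470 = 2.1715 × 0.17002 = 0.3692.

σ_M = 0.369 mag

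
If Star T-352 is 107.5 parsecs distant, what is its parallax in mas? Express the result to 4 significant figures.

p = 1/d = 1/107.5 = 0.0093023 arcsec.
= 0.0093023 × 1000 = 9.3023 mas.

9.302 mas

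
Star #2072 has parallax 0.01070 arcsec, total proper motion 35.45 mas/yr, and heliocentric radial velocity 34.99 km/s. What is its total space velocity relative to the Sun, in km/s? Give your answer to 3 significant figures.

d = 1/p = 1/0.01070″ = 93.458 pc.
μ = 35.45 mas/yr = 0.03545 ″/yr.
v_t = 4.740 μ d = 4.740 × 0.03545 × 93.458 = 15.704 km/s.
v = √(v_r² + v_t²) = √(34.99² + 15.704²) = √1470.92 = 38.353 km/s.

38.4 km/s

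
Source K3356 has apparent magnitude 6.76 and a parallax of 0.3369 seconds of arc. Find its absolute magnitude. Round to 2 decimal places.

d = 1/p = 1/0.3369″ = 2.9682 pc.
m − M = 5 log₁₀(2.9682) − 5 = 2.3625 − 5 = -2.6375.
M = m − (m − M) = 6.76 − (-2.6375) = 9.40.

M = 9.40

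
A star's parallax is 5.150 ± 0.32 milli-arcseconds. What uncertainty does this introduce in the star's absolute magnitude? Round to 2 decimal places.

M = m − 5 log₁₀ d + 5 = m + 5 log₁₀ p + 5, so ∂M/∂p = 5/(p ln 10).
σ_M = (5/ln 10) · (σ_p/p) = 2.1715 × 0.32/5.150 = 2.1715 × 0.062136 = 0.13493.

σ_M = 0.13 mag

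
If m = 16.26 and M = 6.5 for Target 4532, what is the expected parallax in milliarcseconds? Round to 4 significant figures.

1.117 mas

m − M = 16.26 − 6.5 = 9.76.
d = 10^((m−M)/5 + 1) = 10^2.952 = 895.36 pc.
p = 1/d = 1/895.36 = 0.0011169 arcsec = 1.1169 mas.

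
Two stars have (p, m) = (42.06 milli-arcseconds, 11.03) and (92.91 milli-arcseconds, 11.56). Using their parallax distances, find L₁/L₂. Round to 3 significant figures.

L₁/L₂ = 7.95

d₁ = 1/p₁ = 1/0.04206″ = 23.776 pc; d₂ = 1/p₂ = 1/0.09291″ = 10.763 pc.
M₁ = m₁ − 5 log₁₀ d₁ + 5 = 11.03 − 6.8807 + 5 = 9.1493.
M₂ = 11.56 − 5.1597 + 5 = 11.4003.
L₁/L₂ = 10^(0.4(M₂ − M₁)) = 10^(0.4 × 2.2510) = 10^0.90040 = 7.9506.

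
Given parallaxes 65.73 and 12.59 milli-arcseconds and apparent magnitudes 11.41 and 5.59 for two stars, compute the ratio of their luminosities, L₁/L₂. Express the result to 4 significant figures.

L₁/L₂ = 0.0001724

d₁ = 1/p₁ = 1/0.06573″ = 15.214 pc; d₂ = 1/p₂ = 1/0.01259″ = 79.428 pc.
M₁ = m₁ − 5 log₁₀ d₁ + 5 = 11.41 − 5.9112 + 5 = 10.4988.
M₂ = 5.59 − 9.4999 + 5 = 1.0901.
L₁/L₂ = 10^(0.4(M₂ − M₁)) = 10^(0.4 × (-9.4087)) = 10^(-3.76348) = 0.00017239.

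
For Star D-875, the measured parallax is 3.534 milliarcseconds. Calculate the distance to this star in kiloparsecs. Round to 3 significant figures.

0.283 kpc

p = 3.534 milliarcseconds = 0.003534 arcsec.
d = 1/p = 1/0.003534 = 282.97 pc.
= 0.28297 kpc.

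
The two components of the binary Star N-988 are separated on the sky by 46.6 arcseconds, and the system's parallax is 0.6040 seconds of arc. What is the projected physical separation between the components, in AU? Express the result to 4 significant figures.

77.15 AU

d = 1/p = 1/0.6040″ = 1.6556 pc.
At distance d (pc), an angle of θ arcsec spans θ·d AU: s = 46.6 × 1.6556 = 77.151 AU.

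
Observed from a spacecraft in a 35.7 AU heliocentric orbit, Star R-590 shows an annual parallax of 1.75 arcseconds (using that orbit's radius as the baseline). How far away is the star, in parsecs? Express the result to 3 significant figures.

20.4 pc

With baseline B (in AU) and parallax p (in arcsec), d = B/p parsecs.
d = 35.7 / 1.75 = 20.4 pc.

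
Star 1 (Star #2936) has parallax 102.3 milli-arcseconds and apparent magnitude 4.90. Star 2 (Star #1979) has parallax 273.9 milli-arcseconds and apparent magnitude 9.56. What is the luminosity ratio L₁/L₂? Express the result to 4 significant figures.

L₁/L₂ = 524.1

d₁ = 1/p₁ = 1/0.1023″ = 9.7752 pc; d₂ = 1/p₂ = 1/0.2739″ = 3.651 pc.
M₁ = m₁ − 5 log₁₀ d₁ + 5 = 4.90 − 4.9506 + 5 = 4.9494.
M₂ = 9.56 − 2.8121 + 5 = 11.7479.
L₁/L₂ = 10^(0.4(M₂ − M₁)) = 10^(0.4 × 6.7985) = 10^2.71940 = 524.08.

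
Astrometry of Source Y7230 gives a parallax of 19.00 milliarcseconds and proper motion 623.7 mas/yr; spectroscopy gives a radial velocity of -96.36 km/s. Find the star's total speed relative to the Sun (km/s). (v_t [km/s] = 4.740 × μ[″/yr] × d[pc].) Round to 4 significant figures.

d = 1/p = 1/0.01900″ = 52.632 pc.
μ = 623.7 mas/yr = 0.6237 ″/yr.
v_t = 4.740 μ d = 4.740 × 0.6237 × 52.632 = 155.6 km/s.
v = √(v_r² + v_t²) = √((-96.36)² + 155.6²) = √33496.6 = 183.02 km/s.

183.0 km/s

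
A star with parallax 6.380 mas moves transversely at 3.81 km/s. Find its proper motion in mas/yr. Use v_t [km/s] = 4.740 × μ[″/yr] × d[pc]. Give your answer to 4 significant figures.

d = 1/p = 1/0.006380″ = 156.74 pc.
μ = v_t / (4.74 d) = 3.81 / (4.74 × 156.74) = 3.81 / 742.95 = 0.0051282 ″/yr = 5.1282 mas/yr.

5.128 mas/yr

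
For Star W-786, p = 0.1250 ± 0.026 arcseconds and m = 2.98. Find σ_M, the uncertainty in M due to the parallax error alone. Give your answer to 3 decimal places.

M = m − 5 log₁₀ d + 5 = m + 5 log₁₀ p + 5, so ∂M/∂p = 5/(p ln 10).
σ_M = (5/ln 10) · (σ_p/p) = 2.1715 × 0.026/0.1250 = 2.1715 × 0.208 = 0.45167.

σ_M = 0.452 mag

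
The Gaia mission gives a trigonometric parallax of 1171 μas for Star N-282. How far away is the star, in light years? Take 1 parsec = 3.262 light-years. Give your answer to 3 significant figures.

2790 light years

p = 1171 μas = 0.001171 arcsec.
d = 1/p = 1/0.001171 = 853.97 pc.
In light-years: 853.97 × 3.262 = 2785.7 ly.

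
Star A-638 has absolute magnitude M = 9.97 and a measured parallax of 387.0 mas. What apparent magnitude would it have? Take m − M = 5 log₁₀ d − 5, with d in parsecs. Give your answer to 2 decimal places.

m = 7.03

d = 1/p = 1/0.3870″ = 2.584 pc.
m − M = 5 log₁₀ d − 5 = 5 log₁₀(2.584) − 5 = 2.0615 − 5 = -2.9385.
m = M + (m − M) = 9.97 + (-2.9385) = 7.03.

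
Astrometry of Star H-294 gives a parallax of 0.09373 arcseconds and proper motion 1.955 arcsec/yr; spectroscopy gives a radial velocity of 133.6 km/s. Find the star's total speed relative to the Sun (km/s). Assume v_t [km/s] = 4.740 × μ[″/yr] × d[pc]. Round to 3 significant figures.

166 km/s

d = 1/p = 1/0.09373″ = 10.669 pc.
v_t = 4.740 μ d = 4.740 × 1.955 × 10.669 = 98.866 km/s.
v = √(v_r² + v_t²) = √(133.6² + 98.866²) = √27623.4 = 166.2 km/s.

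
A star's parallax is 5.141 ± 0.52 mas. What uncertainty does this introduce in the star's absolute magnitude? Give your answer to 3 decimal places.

σ_M = 0.220 mag

M = m − 5 log₁₀ d + 5 = m + 5 log₁₀ p + 5, so ∂M/∂p = 5/(p ln 10).
σ_M = (5/ln 10) · (σ_p/p) = 2.1715 × 0.52/5.141 = 2.1715 × 0.10115 = 0.21965.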